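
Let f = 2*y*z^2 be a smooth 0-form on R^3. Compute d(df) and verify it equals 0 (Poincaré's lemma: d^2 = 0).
d(df) = 0

Step 1: df = sum_i (∂f/∂x_i) dx_i = (0) dx + (2*z^2) dy + (4*y*z) dz.
Step 2: Apply d again. Using the 1-form formula, the coefficient of dx ∧ dy in d(df) is ∂^2 f/∂x ∂y - ∂^2 f/∂y ∂x = (0) - (0) = 0 (equality of mixed partials for smooth f).
Similarly for dx ∧ dz and dy ∧ dz — all coefficients vanish. So d(df) = 0.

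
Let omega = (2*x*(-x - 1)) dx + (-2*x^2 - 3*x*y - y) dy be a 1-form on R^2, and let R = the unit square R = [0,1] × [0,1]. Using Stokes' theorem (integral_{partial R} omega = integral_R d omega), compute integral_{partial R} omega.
integral_(partial R) omega = -7/2

Stokes: integral_partial_R omega = integral_R d omega with d omega = (∂Q/∂x - ∂P/∂y) dx ∧ dy.
  ∂Q/∂x = -4*x - 3*y
  ∂P/∂y = 0
  integrand = ∂Q/∂x - ∂P/∂y = -4*x - 3*y.
Integrating over R: integral_0^1 integral_0^1 (-4*x - 3*y) dx dy = -7/2.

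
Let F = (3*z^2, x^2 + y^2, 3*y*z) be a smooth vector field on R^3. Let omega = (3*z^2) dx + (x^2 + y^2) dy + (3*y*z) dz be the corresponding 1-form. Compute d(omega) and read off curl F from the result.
d(omega) = (3*z) dy ∧ dz + (6*z) dz ∧ dx + (2*x) dx ∧ dy; curl F = (3*z, 6*z, 2*x)

d omega = sum_{i<j} (∂f_j/∂x_i - ∂f_i/∂x_j) dx_i ∧ dx_j. Under the identification (dy ∧ dz, dz ∧ dx, dx ∧ dy) ↔ (e_x, e_y, e_z), the coefficients are exactly the components of curl F. Compute:
  ∂R/∂y - ∂Q/∂z = (3*z) - (0) = 3*z
  ∂P/∂z - ∂R/∂x = (6*z) - (0) = 6*z
  ∂Q/∂x - ∂P/∂y = (2*x) - (0) = 2*x.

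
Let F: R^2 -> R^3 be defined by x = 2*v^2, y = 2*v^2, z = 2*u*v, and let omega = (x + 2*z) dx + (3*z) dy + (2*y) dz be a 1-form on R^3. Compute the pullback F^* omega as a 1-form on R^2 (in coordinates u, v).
F^* omega = (8*v^3) du + (8*v^2*(6*u + v)) dv

Using F^*(f dg) = (f ∘ F) d(g ∘ F), substitute each coordinate x_i by F_i(u, v) in f_i, and replace dx_i by d F_i = (∂F_i/∂u) du + (∂F_i/∂v) dv.
  For the x component: f_1(F) = 2*v*(2*u + v); d F_1 = (0) du + (4*v) dv
  For the y component: f_2(F) = 6*u*v; d F_2 = (0) du + (4*v) dv
  For the z component: f_3(F) = 4*v^2; d F_3 = (2*v) du + (2*u) dv
Combining and collecting du, dv coefficients:
  coeff of du: 8*v^3
  coeff of dv: 8*v^2*(6*u + v)
F^* omega = (8*v^3) du + (8*v^2*(6*u + v)) dv.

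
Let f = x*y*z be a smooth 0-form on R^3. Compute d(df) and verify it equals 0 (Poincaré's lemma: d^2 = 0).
d(df) = 0

Step 1: df = sum_i (∂f/∂x_i) dx_i = (y*z) dx + (x*z) dy + (x*y) dz.
Step 2: Apply d again. Using the 1-form formula, the coefficient of dx ∧ dy in d(df) is ∂^2 f/∂x ∂y - ∂^2 f/∂y ∂x = (z) - (z) = 0 (equality of mixed partials for smooth f).
Similarly for dx ∧ dz and dy ∧ dz — all coefficients vanish. So d(df) = 0.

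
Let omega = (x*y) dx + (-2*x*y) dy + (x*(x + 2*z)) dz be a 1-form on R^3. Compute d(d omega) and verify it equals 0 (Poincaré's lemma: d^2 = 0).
d(d omega) = 0

Step 1: d omega = sum_{i<j} (∂f_j/∂x_i - ∂f_i/∂x_j) dx_i ∧ dx_j:
  coeff of dx ∧ dy: -x - 2*y
  coeff of dx ∧ dz: 2*x + 2*z
  coeff of dy ∧ dz: 0
Step 2: Apply d again to each 2-form coefficient. The only possible 3-form in R^3 is dx ∧ dy ∧ dz, with coefficient
  ∂(coeff of dy∧dz)/∂x - ∂(coeff of dx∧dz)/∂y + ∂(coeff of dx∧dy)/∂z
  = ∂/∂x (0) - ∂/∂y (2*x + 2*z) + ∂/∂z (-x - 2*y).
Each of these terms simplifies to sums of mixed partials that cancel in pairs. The result is 0 (by equality of mixed partials for smooth functions — Schwarz / Clairaut).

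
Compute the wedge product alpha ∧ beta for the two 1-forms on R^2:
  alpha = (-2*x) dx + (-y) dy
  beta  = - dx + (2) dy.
alpha ∧ beta = (-4*x - y) dx ∧ dy

Distribute the wedge, using dx_i ∧ dx_j = -dx_j ∧ dx_i and dx_i ∧ dx_i = 0. For each pair (i, j) with i < j, the coefficient of dx_i ∧ dx_j in alpha ∧ beta is (alpha_i * beta_j - alpha_j * beta_i). Collecting: alpha ∧ beta = (-4*x - y) dx ∧ dy.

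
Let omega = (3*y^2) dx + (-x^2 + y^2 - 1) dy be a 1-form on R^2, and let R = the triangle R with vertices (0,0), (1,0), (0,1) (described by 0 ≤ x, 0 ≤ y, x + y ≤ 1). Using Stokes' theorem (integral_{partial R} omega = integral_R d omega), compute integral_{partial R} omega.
integral_(partial R) omega = -4/3

Stokes: integral_partial_R omega = integral_R d omega with d omega = (∂Q/∂x - ∂P/∂y) dx ∧ dy.
  ∂Q/∂x = -2*x
  ∂P/∂y = 6*y
  integrand = ∂Q/∂x - ∂P/∂y = -2*x - 6*y.
Integrating over R: integral_0^1 integral_0^{1-x} (-2*x - 6*y) dy dx = -4/3.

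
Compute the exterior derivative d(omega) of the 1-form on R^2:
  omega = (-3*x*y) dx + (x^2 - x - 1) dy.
d(omega) = (5*x - 1) dx ∧ dy

For a 1-form omega = sum_i f_i dx_i, the exterior derivative is
  d(omega) = sum_{i < j} (∂f_j/∂x_i - ∂f_i/∂x_j) dx_i ∧ dx_j.
  coefficient of dx ∧ dy: ∂f_2/∂x - ∂f_1/∂y = ∂(x^2 - x - 1)/∂x - ∂(-3*x*y)/∂y = 5*x - 1
Assembling: d(omega) = (5*x - 1) dx ∧ dy.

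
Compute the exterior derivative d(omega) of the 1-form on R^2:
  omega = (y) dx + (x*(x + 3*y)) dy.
d(omega) = (2*x + 3*y - 1) dx ∧ dy

For a 1-form omega = sum_i f_i dx_i, the exterior derivative is
  d(omega) = sum_{i < j} (∂f_j/∂x_i - ∂f_i/∂x_j) dx_i ∧ dx_j.
  coefficient of dx ∧ dy: ∂f_2/∂x - ∂f_1/∂y = ∂(x*(x + 3*y))/∂x - ∂(y)/∂y = 2*x + 3*y - 1
Assembling: d(omega) = (2*x + 3*y - 1) dx ∧ dy.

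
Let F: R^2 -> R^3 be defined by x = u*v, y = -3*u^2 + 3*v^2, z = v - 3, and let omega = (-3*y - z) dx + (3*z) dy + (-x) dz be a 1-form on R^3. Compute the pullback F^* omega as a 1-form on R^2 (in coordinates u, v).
F^* omega = (9*u^2*v - 18*u*v + 54*u - 9*v^3 - v^2 + 3*v) du + (9*u^3 - 9*u*v^2 - 2*u*v + 3*u + 18*v^2 - 54*v) dv

Using F^*(f dg) = (f ∘ F) d(g ∘ F), substitute each coordinate x_i by F_i(u, v) in f_i, and replace dx_i by d F_i = (∂F_i/∂u) du + (∂F_i/∂v) dv.
  For the x component: f_1(F) = 9*u^2 - 9*v^2 - v + 3; d F_1 = (v) du + (u) dv
  For the y component: f_2(F) = 3*v - 9; d F_2 = (-6*u) du + (6*v) dv
  For the z component: f_3(F) = -u*v; d F_3 = (0) du + (1) dv
Combining and collecting du, dv coefficients:
  coeff of du: 9*u^2*v - 18*u*v + 54*u - 9*v^3 - v^2 + 3*v
  coeff of dv: 9*u^3 - 9*u*v^2 - 2*u*v + 3*u + 18*v^2 - 54*v
F^* omega = (9*u^2*v - 18*u*v + 54*u - 9*v^3 - v^2 + 3*v) du + (9*u^3 - 9*u*v^2 - 2*u*v + 3*u + 18*v^2 - 54*v) dv.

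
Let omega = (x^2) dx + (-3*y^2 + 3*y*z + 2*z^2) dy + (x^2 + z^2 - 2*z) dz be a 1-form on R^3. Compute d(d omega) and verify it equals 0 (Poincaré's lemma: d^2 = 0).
d(d omega) = 0

Step 1: d omega = sum_{i<j} (∂f_j/∂x_i - ∂f_i/∂x_j) dx_i ∧ dx_j:
  coeff of dx ∧ dy: 0
  coeff of dx ∧ dz: 2*x
  coeff of dy ∧ dz: -3*y - 4*z
Step 2: Apply d again to each 2-form coefficient. The only possible 3-form in R^3 is dx ∧ dy ∧ dz, with coefficient
  ∂(coeff of dy∧dz)/∂x - ∂(coeff of dx∧dz)/∂y + ∂(coeff of dx∧dy)/∂z
  = ∂/∂x (-3*y - 4*z) - ∂/∂y (2*x) + ∂/∂z (0).
Each of these terms simplifies to sums of mixed partials that cancel in pairs. The result is 0 (by equality of mixed partials for smooth functions — Schwarz / Clairaut).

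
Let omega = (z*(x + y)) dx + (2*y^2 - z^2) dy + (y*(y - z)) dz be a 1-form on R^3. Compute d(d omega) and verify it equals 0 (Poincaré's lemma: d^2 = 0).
d(d omega) = 0

Step 1: d omega = sum_{i<j} (∂f_j/∂x_i - ∂f_i/∂x_j) dx_i ∧ dx_j:
  coeff of dx ∧ dy: -z
  coeff of dx ∧ dz: -x - y
  coeff of dy ∧ dz: 2*y + z
Step 2: Apply d again to each 2-form coefficient. The only possible 3-form in R^3 is dx ∧ dy ∧ dz, with coefficient
  ∂(coeff of dy∧dz)/∂x - ∂(coeff of dx∧dz)/∂y + ∂(coeff of dx∧dy)/∂z
  = ∂/∂x (2*y + z) - ∂/∂y (-x - y) + ∂/∂z (-z).
Each of these terms simplifies to sums of mixed partials that cancel in pairs. The result is 0 (by equality of mixed partials for smooth functions — Schwarz / Clairaut).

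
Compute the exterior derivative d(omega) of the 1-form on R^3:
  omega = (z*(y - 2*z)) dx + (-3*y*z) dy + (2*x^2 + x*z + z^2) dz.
d(omega) = (-z) dx ∧ dy + (4*x - y + 5*z) dx ∧ dz + (3*y) dy ∧ dz

For a 1-form omega = sum_i f_i dx_i, the exterior derivative is
  d(omega) = sum_{i < j} (∂f_j/∂x_i - ∂f_i/∂x_j) dx_i ∧ dx_j.
  coefficient of dx ∧ dy: ∂f_2/∂x - ∂f_1/∂y = ∂(-3*y*z)/∂x - ∂(z*(y - 2*z))/∂y = -z
  coefficient of dx ∧ dz: ∂f_3/∂x - ∂f_1/∂z = ∂(2*x^2 + x*z + z^2)/∂x - ∂(z*(y - 2*z))/∂z = 4*x - y + 5*z
  coefficient of dy ∧ dz: ∂f_3/∂y - ∂f_2/∂z = ∂(2*x^2 + x*z + z^2)/∂y - ∂(-3*y*z)/∂z = 3*y
Assembling: d(omega) = (-z) dx ∧ dy + (4*x - y + 5*z) dx ∧ dz + (3*y) dy ∧ dz.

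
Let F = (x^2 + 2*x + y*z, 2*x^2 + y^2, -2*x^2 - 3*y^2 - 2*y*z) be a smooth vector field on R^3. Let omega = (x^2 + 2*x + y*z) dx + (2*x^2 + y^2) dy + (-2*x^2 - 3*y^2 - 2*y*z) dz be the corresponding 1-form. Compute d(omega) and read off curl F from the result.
d(omega) = (-6*y - 2*z) dy ∧ dz + (4*x + y) dz ∧ dx + (4*x - z) dx ∧ dy; curl F = (-6*y - 2*z, 4*x + y, 4*x - z)

d omega = sum_{i<j} (∂f_j/∂x_i - ∂f_i/∂x_j) dx_i ∧ dx_j. Under the identification (dy ∧ dz, dz ∧ dx, dx ∧ dy) ↔ (e_x, e_y, e_z), the coefficients are exactly the components of curl F. Compute:
  ∂R/∂y - ∂Q/∂z = (-6*y - 2*z) - (0) = -6*y - 2*z
  ∂P/∂z - ∂R/∂x = (y) - (-4*x) = 4*x + y
  ∂Q/∂x - ∂P/∂y = (4*x) - (z) = 4*x - z.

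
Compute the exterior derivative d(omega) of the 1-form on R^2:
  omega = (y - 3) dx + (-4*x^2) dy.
d(omega) = (-8*x - 1) dx ∧ dy

For a 1-form omega = sum_i f_i dx_i, the exterior derivative is
  d(omega) = sum_{i < j} (∂f_j/∂x_i - ∂f_i/∂x_j) dx_i ∧ dx_j.
  coefficient of dx ∧ dy: ∂f_2/∂x - ∂f_1/∂y = ∂(-4*x^2)/∂x - ∂(y - 3)/∂y = -8*x - 1
Assembling: d(omega) = (-8*x - 1) dx ∧ dy.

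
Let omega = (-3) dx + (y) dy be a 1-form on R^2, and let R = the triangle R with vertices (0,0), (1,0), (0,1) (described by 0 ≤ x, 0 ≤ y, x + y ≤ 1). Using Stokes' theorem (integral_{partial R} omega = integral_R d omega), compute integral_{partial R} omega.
integral_(partial R) omega = 0

Stokes: integral_partial_R omega = integral_R d omega with d omega = (∂Q/∂x - ∂P/∂y) dx ∧ dy.
  ∂Q/∂x = 0
  ∂P/∂y = 0
  integrand = ∂Q/∂x - ∂P/∂y = 0.
Integrating over R: integral_0^1 integral_0^{1-x} (0) dy dx = 0.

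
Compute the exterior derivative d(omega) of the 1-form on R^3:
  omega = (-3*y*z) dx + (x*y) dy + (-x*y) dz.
d(omega) = (y + 3*z) dx ∧ dy + (2*y) dx ∧ dz + (-x) dy ∧ dz

For a 1-form omega = sum_i f_i dx_i, the exterior derivative is
  d(omega) = sum_{i < j} (∂f_j/∂x_i - ∂f_i/∂x_j) dx_i ∧ dx_j.
  coefficient of dx ∧ dy: ∂f_2/∂x - ∂f_1/∂y = ∂(x*y)/∂x - ∂(-3*y*z)/∂y = y + 3*z
  coefficient of dx ∧ dz: ∂f_3/∂x - ∂f_1/∂z = ∂(-x*y)/∂x - ∂(-3*y*z)/∂z = 2*y
  coefficient of dy ∧ dz: ∂f_3/∂y - ∂f_2/∂z = ∂(-x*y)/∂y - ∂(x*y)/∂z = -x
Assembling: d(omega) = (y + 3*z) dx ∧ dy + (2*y) dx ∧ dz + (-x) dy ∧ dz.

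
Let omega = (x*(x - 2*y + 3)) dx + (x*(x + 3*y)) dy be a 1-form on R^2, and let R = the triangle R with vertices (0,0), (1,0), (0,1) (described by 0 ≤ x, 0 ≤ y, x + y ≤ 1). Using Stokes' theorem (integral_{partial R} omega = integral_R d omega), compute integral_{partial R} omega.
integral_(partial R) omega = 7/6

Stokes: integral_partial_R omega = integral_R d omega with d omega = (∂Q/∂x - ∂P/∂y) dx ∧ dy.
  ∂Q/∂x = 2*x + 3*y
  ∂P/∂y = -2*x
  integrand = ∂Q/∂x - ∂P/∂y = 4*x + 3*y.
Integrating over R: integral_0^1 integral_0^{1-x} (4*x + 3*y) dy dx = 7/6.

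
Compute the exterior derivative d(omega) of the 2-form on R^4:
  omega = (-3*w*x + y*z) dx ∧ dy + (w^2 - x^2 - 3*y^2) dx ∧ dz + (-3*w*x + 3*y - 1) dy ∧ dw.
d(omega) = (7*y) dx ∧ dy ∧ dz + (-3*w - 3*x) dx ∧ dy ∧ dw + (2*w) dx ∧ dz ∧ dw

For a 2-form omega = sum_{i<j} g_{ij} dx_i ∧ dx_j, the exterior derivative is
  d(omega) = sum_{i<j} d(g_{ij}) ∧ dx_i ∧ dx_j = sum_{i<j, k} (∂g_{ij}/∂x_k) dx_k ∧ dx_i ∧ dx_j.
Expand each term, using dx_k ∧ dx_i ∧ dx_j = sgn(permutation) dx_{(a)} ∧ dx_{(b)} ∧ dx_{(c)} with (a < b < c) sorted:
  d(-3*w*x + y*z) includes (∂/∂z)(-3*w*x + y*z) dz = (y) dz, which multiplied by dx ∧ dy gives (y) dx ∧ dy ∧ dz
  d(-3*w*x + y*z) includes (∂/∂w)(-3*w*x + y*z) dw = (-3*x) dw, which multiplied by dx ∧ dy gives (-3*x) dx ∧ dy ∧ dw
  d(w^2 - x^2 - 3*y^2) includes (∂/∂y)(w^2 - x^2 - 3*y^2) dy = (-6*y) dy, which multiplied by dx ∧ dz gives (6*y) dx ∧ dy ∧ dz
  d(w^2 - x^2 - 3*y^2) includes (∂/∂w)(w^2 - x^2 - 3*y^2) dw = (2*w) dw, which multiplied by dx ∧ dz gives (2*w) dx ∧ dz ∧ dw
  d(-3*w*x + 3*y - 1) includes (∂/∂x)(-3*w*x + 3*y - 1) dx = (-3*w) dx, which multiplied by dy ∧ dw gives (-3*w) dx ∧ dy ∧ dw
Collecting like 3-forms: d(omega) = (7*y) dx ∧ dy ∧ dz + (-3*w - 3*x) dx ∧ dy ∧ dw + (2*w) dx ∧ dz ∧ dw.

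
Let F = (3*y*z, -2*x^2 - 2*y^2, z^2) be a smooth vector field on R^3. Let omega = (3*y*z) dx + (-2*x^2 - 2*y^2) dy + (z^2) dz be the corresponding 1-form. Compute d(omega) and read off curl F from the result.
d(omega) = (0) dy ∧ dz + (3*y) dz ∧ dx + (-4*x - 3*z) dx ∧ dy; curl F = (0, 3*y, -4*x - 3*z)

d omega = sum_{i<j} (∂f_j/∂x_i - ∂f_i/∂x_j) dx_i ∧ dx_j. Under the identification (dy ∧ dz, dz ∧ dx, dx ∧ dy) ↔ (e_x, e_y, e_z), the coefficients are exactly the components of curl F. Compute:
  ∂R/∂y - ∂Q/∂z = (0) - (0) = 0
  ∂P/∂z - ∂R/∂x = (3*y) - (0) = 3*y
  ∂Q/∂x - ∂P/∂y = (-4*x) - (3*z) = -4*x - 3*z.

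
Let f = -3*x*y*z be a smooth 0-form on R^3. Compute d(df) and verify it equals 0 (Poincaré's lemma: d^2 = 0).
d(df) = 0

Step 1: df = sum_i (∂f/∂x_i) dx_i = (-3*y*z) dx + (-3*x*z) dy + (-3*x*y) dz.
Step 2: Apply d again. Using the 1-form formula, the coefficient of dx ∧ dy in d(df) is ∂^2 f/∂x ∂y - ∂^2 f/∂y ∂x = (-3*z) - (-3*z) = 0 (equality of mixed partials for smooth f).
Similarly for dx ∧ dz and dy ∧ dz — all coefficients vanish. So d(df) = 0.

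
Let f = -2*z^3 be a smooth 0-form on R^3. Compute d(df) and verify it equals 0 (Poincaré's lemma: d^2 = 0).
d(df) = 0

Step 1: df = sum_i (∂f/∂x_i) dx_i = (0) dx + (0) dy + (-6*z^2) dz.
Step 2: Apply d again. Using the 1-form formula, the coefficient of dx ∧ dy in d(df) is ∂^2 f/∂x ∂y - ∂^2 f/∂y ∂x = (0) - (0) = 0 (equality of mixed partials for smooth f).
Similarly for dx ∧ dz and dy ∧ dz — all coefficients vanish. So d(df) = 0.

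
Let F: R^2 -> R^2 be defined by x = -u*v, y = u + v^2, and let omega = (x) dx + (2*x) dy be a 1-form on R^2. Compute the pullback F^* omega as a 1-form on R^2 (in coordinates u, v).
F^* omega = (u*v*(v - 2)) du + (u*v*(u - 4*v)) dv

Using F^*(f dg) = (f ∘ F) d(g ∘ F), substitute each coordinate x_i by F_i(u, v) in f_i, and replace dx_i by d F_i = (∂F_i/∂u) du + (∂F_i/∂v) dv.
  For the x component: f_1(F) = -u*v; d F_1 = (-v) du + (-u) dv
  For the y component: f_2(F) = -2*u*v; d F_2 = (1) du + (2*v) dv
Combining and collecting du, dv coefficients:
  coeff of du: u*v*(v - 2)
  coeff of dv: u*v*(u - 4*v)
F^* omega = (u*v*(v - 2)) du + (u*v*(u - 4*v)) dv.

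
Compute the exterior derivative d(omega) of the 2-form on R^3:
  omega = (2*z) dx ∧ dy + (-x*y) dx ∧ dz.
d(omega) = (x + 2) dx ∧ dy ∧ dz

For a 2-form omega = sum_{i<j} g_{ij} dx_i ∧ dx_j, the exterior derivative is
  d(omega) = sum_{i<j} d(g_{ij}) ∧ dx_i ∧ dx_j = sum_{i<j, k} (∂g_{ij}/∂x_k) dx_k ∧ dx_i ∧ dx_j.
Expand each term, using dx_k ∧ dx_i ∧ dx_j = sgn(permutation) dx_{(a)} ∧ dx_{(b)} ∧ dx_{(c)} with (a < b < c) sorted:
  d(2*z) includes (∂/∂z)(2*z) dz = (2) dz, which multiplied by dx ∧ dy gives (2) dx ∧ dy ∧ dz
  d(-x*y) includes (∂/∂y)(-x*y) dy = (-x) dy, which multiplied by dx ∧ dz gives (x) dx ∧ dy ∧ dz
Collecting like 3-forms: d(omega) = (x + 2) dx ∧ dy ∧ dz.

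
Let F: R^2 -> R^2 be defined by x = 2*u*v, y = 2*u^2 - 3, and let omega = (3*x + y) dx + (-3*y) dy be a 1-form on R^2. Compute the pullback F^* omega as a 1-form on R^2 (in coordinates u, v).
F^* omega = (-24*u^3 + 4*u^2*v + 12*u*v^2 + 36*u - 6*v) du + (2*u*(2*u^2 + 6*u*v - 3)) dv

Using F^*(f dg) = (f ∘ F) d(g ∘ F), substitute each coordinate x_i by F_i(u, v) in f_i, and replace dx_i by d F_i = (∂F_i/∂u) du + (∂F_i/∂v) dv.
  For the x component: f_1(F) = 2*u^2 + 6*u*v - 3; d F_1 = (2*v) du + (2*u) dv
  For the y component: f_2(F) = 9 - 6*u^2; d F_2 = (4*u) du + (0) dv
Combining and collecting du, dv coefficients:
  coeff of du: -24*u^3 + 4*u^2*v + 12*u*v^2 + 36*u - 6*v
  coeff of dv: 2*u*(2*u^2 + 6*u*v - 3)
F^* omega = (-24*u^3 + 4*u^2*v + 12*u*v^2 + 36*u - 6*v) du + (2*u*(2*u^2 + 6*u*v - 3)) dv.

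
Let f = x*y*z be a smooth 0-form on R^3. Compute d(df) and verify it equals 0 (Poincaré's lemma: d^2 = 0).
d(df) = 0

Step 1: df = sum_i (∂f/∂x_i) dx_i = (y*z) dx + (x*z) dy + (x*y) dz.
Step 2: Apply d again. Using the 1-form formula, the coefficient of dx ∧ dy in d(df) is ∂^2 f/∂x ∂y - ∂^2 f/∂y ∂x = (z) - (z) = 0 (equality of mixed partials for smooth f).
Similarly for dx ∧ dz and dy ∧ dz — all coefficients vanish. So d(df) = 0.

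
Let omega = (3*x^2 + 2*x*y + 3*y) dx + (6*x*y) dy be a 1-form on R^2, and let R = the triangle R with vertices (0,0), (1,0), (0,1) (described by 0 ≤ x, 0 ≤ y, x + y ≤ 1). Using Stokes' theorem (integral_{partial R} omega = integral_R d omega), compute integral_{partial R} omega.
integral_(partial R) omega = -5/6

Stokes: integral_partial_R omega = integral_R d omega with d omega = (∂Q/∂x - ∂P/∂y) dx ∧ dy.
  ∂Q/∂x = 6*y
  ∂P/∂y = 2*x + 3
  integrand = ∂Q/∂x - ∂P/∂y = -2*x + 6*y - 3.
Integrating over R: integral_0^1 integral_0^{1-x} (-2*x + 6*y - 3) dy dx = -5/6.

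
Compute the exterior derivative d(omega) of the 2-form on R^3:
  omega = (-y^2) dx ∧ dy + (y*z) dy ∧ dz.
d(omega) = 0

For a 2-form omega = sum_{i<j} g_{ij} dx_i ∧ dx_j, the exterior derivative is
  d(omega) = sum_{i<j} d(g_{ij}) ∧ dx_i ∧ dx_j = sum_{i<j, k} (∂g_{ij}/∂x_k) dx_k ∧ dx_i ∧ dx_j.
Expand each term, using dx_k ∧ dx_i ∧ dx_j = sgn(permutation) dx_{(a)} ∧ dx_{(b)} ∧ dx_{(c)} with (a < b < c) sorted:

Collecting like 3-forms: d(omega) = 0.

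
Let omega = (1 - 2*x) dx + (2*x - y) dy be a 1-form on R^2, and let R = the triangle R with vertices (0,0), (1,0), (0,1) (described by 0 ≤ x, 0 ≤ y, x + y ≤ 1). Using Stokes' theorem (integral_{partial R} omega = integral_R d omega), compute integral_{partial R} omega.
integral_(partial R) omega = 1

Stokes: integral_partial_R omega = integral_R d omega with d omega = (∂Q/∂x - ∂P/∂y) dx ∧ dy.
  ∂Q/∂x = 2
  ∂P/∂y = 0
  integrand = ∂Q/∂x - ∂P/∂y = 2.
Integrating over R: integral_0^1 integral_0^{1-x} (2) dy dx = 1.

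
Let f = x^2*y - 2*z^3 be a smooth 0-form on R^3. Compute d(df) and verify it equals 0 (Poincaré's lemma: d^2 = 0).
d(df) = 0

Step 1: df = sum_i (∂f/∂x_i) dx_i = (2*x*y) dx + (x^2) dy + (-6*z^2) dz.
Step 2: Apply d again. Using the 1-form formula, the coefficient of dx ∧ dy in d(df) is ∂^2 f/∂x ∂y - ∂^2 f/∂y ∂x = (2*x) - (2*x) = 0 (equality of mixed partials for smooth f).
Similarly for dx ∧ dz and dy ∧ dz — all coefficients vanish. So d(df) = 0.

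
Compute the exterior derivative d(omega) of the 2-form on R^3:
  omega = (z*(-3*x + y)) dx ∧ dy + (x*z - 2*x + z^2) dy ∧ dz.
d(omega) = (-3*x + y + z - 2) dx ∧ dy ∧ dz

For a 2-form omega = sum_{i<j} g_{ij} dx_i ∧ dx_j, the exterior derivative is
  d(omega) = sum_{i<j} d(g_{ij}) ∧ dx_i ∧ dx_j = sum_{i<j, k} (∂g_{ij}/∂x_k) dx_k ∧ dx_i ∧ dx_j.
Expand each term, using dx_k ∧ dx_i ∧ dx_j = sgn(permutation) dx_{(a)} ∧ dx_{(b)} ∧ dx_{(c)} with (a < b < c) sorted:
  d(z*(-3*x + y)) includes (∂/∂z)(z*(-3*x + y)) dz = (-3*x + y) dz, which multiplied by dx ∧ dy gives (-3*x + y) dx ∧ dy ∧ dz
  d(x*z - 2*x + z^2) includes (∂/∂x)(x*z - 2*x + z^2) dx = (z - 2) dx, which multiplied by dy ∧ dz gives (z - 2) dx ∧ dy ∧ dz
Collecting like 3-forms: d(omega) = (-3*x + y + z - 2) dx ∧ dy ∧ dz.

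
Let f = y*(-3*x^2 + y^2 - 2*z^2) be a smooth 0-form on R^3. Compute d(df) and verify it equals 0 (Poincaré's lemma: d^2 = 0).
d(df) = 0

Step 1: df = sum_i (∂f/∂x_i) dx_i = (-6*x*y) dx + (-3*x^2 + 3*y^2 - 2*z^2) dy + (-4*y*z) dz.
Step 2: Apply d again. Using the 1-form formula, the coefficient of dx ∧ dy in d(df) is ∂^2 f/∂x ∂y - ∂^2 f/∂y ∂x = (-6*x) - (-6*x) = 0 (equality of mixed partials for smooth f).
Similarly for dx ∧ dz and dy ∧ dz — all coefficients vanish. So d(df) = 0.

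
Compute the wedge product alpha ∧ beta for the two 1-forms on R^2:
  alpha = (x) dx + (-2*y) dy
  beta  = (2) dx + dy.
alpha ∧ beta = (x + 4*y) dx ∧ dy

Distribute the wedge, using dx_i ∧ dx_j = -dx_j ∧ dx_i and dx_i ∧ dx_i = 0. For each pair (i, j) with i < j, the coefficient of dx_i ∧ dx_j in alpha ∧ beta is (alpha_i * beta_j - alpha_j * beta_i). Collecting: alpha ∧ beta = (x + 4*y) dx ∧ dy.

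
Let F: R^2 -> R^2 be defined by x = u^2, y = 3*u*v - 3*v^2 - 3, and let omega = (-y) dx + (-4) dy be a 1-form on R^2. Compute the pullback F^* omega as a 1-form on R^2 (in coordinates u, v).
F^* omega = (-6*u^2*v + 6*u*v^2 + 6*u - 12*v) du + (-12*u + 24*v) dv

Using F^*(f dg) = (f ∘ F) d(g ∘ F), substitute each coordinate x_i by F_i(u, v) in f_i, and replace dx_i by d F_i = (∂F_i/∂u) du + (∂F_i/∂v) dv.
  For the x component: f_1(F) = -3*u*v + 3*v^2 + 3; d F_1 = (2*u) du + (0) dv
  For the y component: f_2(F) = -4; d F_2 = (3*v) du + (3*u - 6*v) dv
Combining and collecting du, dv coefficients:
  coeff of du: -6*u^2*v + 6*u*v^2 + 6*u - 12*v
  coeff of dv: -12*u + 24*v
F^* omega = (-6*u^2*v + 6*u*v^2 + 6*u - 12*v) du + (-12*u + 24*v) dv.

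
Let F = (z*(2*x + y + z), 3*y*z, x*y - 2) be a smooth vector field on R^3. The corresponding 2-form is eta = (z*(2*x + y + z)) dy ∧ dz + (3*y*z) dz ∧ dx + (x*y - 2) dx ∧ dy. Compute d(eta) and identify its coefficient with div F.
d(eta) = (5*z) dx ∧ dy ∧ dz; div F = 5*z

For a 2-form in R^3 of the form above, applying d gives a 3-form with coefficient ∂P/∂x + ∂Q/∂y + ∂R/∂z:
  ∂P/∂x = 2*z
  ∂Q/∂y = 3*z
  ∂R/∂z = 0
Sum = 5*z, which is exactly div F.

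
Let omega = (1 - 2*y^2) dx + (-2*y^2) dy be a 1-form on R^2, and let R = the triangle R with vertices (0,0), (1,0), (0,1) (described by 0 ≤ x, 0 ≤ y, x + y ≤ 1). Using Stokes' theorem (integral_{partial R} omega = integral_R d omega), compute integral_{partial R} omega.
integral_(partial R) omega = 2/3

Stokes: integral_partial_R omega = integral_R d omega with d omega = (∂Q/∂x - ∂P/∂y) dx ∧ dy.
  ∂Q/∂x = 0
  ∂P/∂y = -4*y
  integrand = ∂Q/∂x - ∂P/∂y = 4*y.
Integrating over R: integral_0^1 integral_0^{1-x} (4*y) dy dx = 2/3.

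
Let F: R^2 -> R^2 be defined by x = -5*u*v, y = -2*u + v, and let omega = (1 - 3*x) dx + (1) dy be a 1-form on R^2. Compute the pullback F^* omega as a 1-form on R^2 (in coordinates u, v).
F^* omega = (-75*u*v^2 - 5*v - 2) du + (-75*u^2*v - 5*u + 1) dv

Using F^*(f dg) = (f ∘ F) d(g ∘ F), substitute each coordinate x_i by F_i(u, v) in f_i, and replace dx_i by d F_i = (∂F_i/∂u) du + (∂F_i/∂v) dv.
  For the x component: f_1(F) = 15*u*v + 1; d F_1 = (-5*v) du + (-5*u) dv
  For the y component: f_2(F) = 1; d F_2 = (-2) du + (1) dv
Combining and collecting du, dv coefficients:
  coeff of du: -75*u*v^2 - 5*v - 2
  coeff of dv: -75*u^2*v - 5*u + 1
F^* omega = (-75*u*v^2 - 5*v - 2) du + (-75*u^2*v - 5*u + 1) dv.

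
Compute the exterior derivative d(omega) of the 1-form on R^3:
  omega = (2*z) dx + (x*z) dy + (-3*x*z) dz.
d(omega) = (z) dx ∧ dy + (-3*z - 2) dx ∧ dz + (-x) dy ∧ dz

For a 1-form omega = sum_i f_i dx_i, the exterior derivative is
  d(omega) = sum_{i < j} (∂f_j/∂x_i - ∂f_i/∂x_j) dx_i ∧ dx_j.
  coefficient of dx ∧ dy: ∂f_2/∂x - ∂f_1/∂y = ∂(x*z)/∂x - ∂(2*z)/∂y = z
  coefficient of dx ∧ dz: ∂f_3/∂x - ∂f_1/∂z = ∂(-3*x*z)/∂x - ∂(2*z)/∂z = -3*z - 2
  coefficient of dy ∧ dz: ∂f_3/∂y - ∂f_2/∂z = ∂(-3*x*z)/∂y - ∂(x*z)/∂z = -x
Assembling: d(omega) = (z) dx ∧ dy + (-3*z - 2) dx ∧ dz + (-x) dy ∧ dz.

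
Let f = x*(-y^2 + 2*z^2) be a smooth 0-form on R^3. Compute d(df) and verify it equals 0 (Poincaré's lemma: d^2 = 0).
d(df) = 0

Step 1: df = sum_i (∂f/∂x_i) dx_i = (-y^2 + 2*z^2) dx + (-2*x*y) dy + (4*x*z) dz.
Step 2: Apply d again. Using the 1-form formula, the coefficient of dx ∧ dy in d(df) is ∂^2 f/∂x ∂y - ∂^2 f/∂y ∂x = (-2*y) - (-2*y) = 0 (equality of mixed partials for smooth f).
Similarly for dx ∧ dz and dy ∧ dz — all coefficients vanish. So d(df) = 0.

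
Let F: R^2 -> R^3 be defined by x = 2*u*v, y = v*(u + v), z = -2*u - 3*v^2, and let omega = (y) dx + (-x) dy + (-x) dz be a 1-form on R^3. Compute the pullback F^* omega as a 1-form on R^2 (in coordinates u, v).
F^* omega = (2*v*(2*u + v^2)) du + (10*u*v^2) dv

Using F^*(f dg) = (f ∘ F) d(g ∘ F), substitute each coordinate x_i by F_i(u, v) in f_i, and replace dx_i by d F_i = (∂F_i/∂u) du + (∂F_i/∂v) dv.
  For the x component: f_1(F) = v*(u + v); d F_1 = (2*v) du + (2*u) dv
  For the y component: f_2(F) = -2*u*v; d F_2 = (v) du + (u + 2*v) dv
  For the z component: f_3(F) = -2*u*v; d F_3 = (-2) du + (-6*v) dv
Combining and collecting du, dv coefficients:
  coeff of du: 2*v*(2*u + v^2)
  coeff of dv: 10*u*v^2
F^* omega = (2*v*(2*u + v^2)) du + (10*u*v^2) dv.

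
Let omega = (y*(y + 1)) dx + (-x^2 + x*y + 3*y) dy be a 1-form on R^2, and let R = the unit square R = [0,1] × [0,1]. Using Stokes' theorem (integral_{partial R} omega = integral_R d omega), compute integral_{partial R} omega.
integral_(partial R) omega = -5/2

Stokes: integral_partial_R omega = integral_R d omega with d omega = (∂Q/∂x - ∂P/∂y) dx ∧ dy.
  ∂Q/∂x = -2*x + y
  ∂P/∂y = 2*y + 1
  integrand = ∂Q/∂x - ∂P/∂y = -2*x - y - 1.
Integrating over R: integral_0^1 integral_0^1 (-2*x - y - 1) dx dy = -5/2.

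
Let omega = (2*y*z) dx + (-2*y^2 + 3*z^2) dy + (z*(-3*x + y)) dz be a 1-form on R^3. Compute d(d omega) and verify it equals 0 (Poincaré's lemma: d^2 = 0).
d(d omega) = 0

Step 1: d omega = sum_{i<j} (∂f_j/∂x_i - ∂f_i/∂x_j) dx_i ∧ dx_j:
  coeff of dx ∧ dy: -2*z
  coeff of dx ∧ dz: -2*y - 3*z
  coeff of dy ∧ dz: -5*z
Step 2: Apply d again to each 2-form coefficient. The only possible 3-form in R^3 is dx ∧ dy ∧ dz, with coefficient
  ∂(coeff of dy∧dz)/∂x - ∂(coeff of dx∧dz)/∂y + ∂(coeff of dx∧dy)/∂z
  = ∂/∂x (-5*z) - ∂/∂y (-2*y - 3*z) + ∂/∂z (-2*z).
Each of these terms simplifies to sums of mixed partials that cancel in pairs. The result is 0 (by equality of mixed partials for smooth functions — Schwarz / Clairaut).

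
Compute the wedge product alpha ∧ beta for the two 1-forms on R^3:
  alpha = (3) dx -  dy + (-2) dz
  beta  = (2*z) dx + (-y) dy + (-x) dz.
alpha ∧ beta = (-3*y + 2*z) dx ∧ dy + (-3*x + 4*z) dx ∧ dz + (x - 2*y) dy ∧ dz

Distribute the wedge, using dx_i ∧ dx_j = -dx_j ∧ dx_i and dx_i ∧ dx_i = 0. For each pair (i, j) with i < j, the coefficient of dx_i ∧ dx_j in alpha ∧ beta is (alpha_i * beta_j - alpha_j * beta_i). Collecting: alpha ∧ beta = (-3*y + 2*z) dx ∧ dy + (-3*x + 4*z) dx ∧ dz + (x - 2*y) dy ∧ dz.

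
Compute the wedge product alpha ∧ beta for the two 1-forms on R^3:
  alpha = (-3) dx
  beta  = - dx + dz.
alpha ∧ beta = (-3) dx ∧ dz

Distribute the wedge, using dx_i ∧ dx_j = -dx_j ∧ dx_i and dx_i ∧ dx_i = 0. For each pair (i, j) with i < j, the coefficient of dx_i ∧ dx_j in alpha ∧ beta is (alpha_i * beta_j - alpha_j * beta_i). Collecting: alpha ∧ beta = (-3) dx ∧ dz.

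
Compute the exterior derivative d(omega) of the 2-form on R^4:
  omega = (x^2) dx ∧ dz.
d(omega) = 0

For a 2-form omega = sum_{i<j} g_{ij} dx_i ∧ dx_j, the exterior derivative is
  d(omega) = sum_{i<j} d(g_{ij}) ∧ dx_i ∧ dx_j = sum_{i<j, k} (∂g_{ij}/∂x_k) dx_k ∧ dx_i ∧ dx_j.
Expand each term, using dx_k ∧ dx_i ∧ dx_j = sgn(permutation) dx_{(a)} ∧ dx_{(b)} ∧ dx_{(c)} with (a < b < c) sorted:

Collecting like 3-forms: d(omega) = 0.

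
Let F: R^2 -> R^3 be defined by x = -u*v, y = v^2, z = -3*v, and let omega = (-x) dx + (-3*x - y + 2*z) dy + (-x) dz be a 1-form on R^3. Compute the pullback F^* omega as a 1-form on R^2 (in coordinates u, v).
F^* omega = (-u*v^2) du + (v*(-u^2 + 6*u*v - 3*u - 2*v^2 - 12*v)) dv

Using F^*(f dg) = (f ∘ F) d(g ∘ F), substitute each coordinate x_i by F_i(u, v) in f_i, and replace dx_i by d F_i = (∂F_i/∂u) du + (∂F_i/∂v) dv.
  For the x component: f_1(F) = u*v; d F_1 = (-v) du + (-u) dv
  For the y component: f_2(F) = v*(3*u - v - 6); d F_2 = (0) du + (2*v) dv
  For the z component: f_3(F) = u*v; d F_3 = (0) du + (-3) dv
Combining and collecting du, dv coefficients:
  coeff of du: -u*v^2
  coeff of dv: v*(-u^2 + 6*u*v - 3*u - 2*v^2 - 12*v)
F^* omega = (-u*v^2) du + (v*(-u^2 + 6*u*v - 3*u - 2*v^2 - 12*v)) dv.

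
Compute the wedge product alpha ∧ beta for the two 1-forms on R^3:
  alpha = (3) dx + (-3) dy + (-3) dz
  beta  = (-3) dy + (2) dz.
alpha ∧ beta = (-9) dx ∧ dy + (6) dx ∧ dz + (-15) dy ∧ dz

Distribute the wedge, using dx_i ∧ dx_j = -dx_j ∧ dx_i and dx_i ∧ dx_i = 0. For each pair (i, j) with i < j, the coefficient of dx_i ∧ dx_j in alpha ∧ beta is (alpha_i * beta_j - alpha_j * beta_i). Collecting: alpha ∧ beta = (-9) dx ∧ dy + (6) dx ∧ dz + (-15) dy ∧ dz.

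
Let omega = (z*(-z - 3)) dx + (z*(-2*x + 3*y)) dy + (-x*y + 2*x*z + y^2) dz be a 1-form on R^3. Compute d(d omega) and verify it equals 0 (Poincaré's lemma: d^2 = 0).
d(d omega) = 0

Step 1: d omega = sum_{i<j} (∂f_j/∂x_i - ∂f_i/∂x_j) dx_i ∧ dx_j:
  coeff of dx ∧ dy: -2*z
  coeff of dx ∧ dz: -y + 4*z + 3
  coeff of dy ∧ dz: x - y
Step 2: Apply d again to each 2-form coefficient. The only possible 3-form in R^3 is dx ∧ dy ∧ dz, with coefficient
  ∂(coeff of dy∧dz)/∂x - ∂(coeff of dx∧dz)/∂y + ∂(coeff of dx∧dy)/∂z
  = ∂/∂x (x - y) - ∂/∂y (-y + 4*z + 3) + ∂/∂z (-2*z).
Each of these terms simplifies to sums of mixed partials that cancel in pairs. The result is 0 (by equality of mixed partials for smooth functions — Schwarz / Clairaut).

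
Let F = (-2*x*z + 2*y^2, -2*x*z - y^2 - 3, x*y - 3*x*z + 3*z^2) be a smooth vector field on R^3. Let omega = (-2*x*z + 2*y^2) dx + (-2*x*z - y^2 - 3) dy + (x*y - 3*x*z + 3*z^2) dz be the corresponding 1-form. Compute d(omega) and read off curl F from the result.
d(omega) = (3*x) dy ∧ dz + (-2*x - y + 3*z) dz ∧ dx + (-4*y - 2*z) dx ∧ dy; curl F = (3*x, -2*x - y + 3*z, -4*y - 2*z)

d omega = sum_{i<j} (∂f_j/∂x_i - ∂f_i/∂x_j) dx_i ∧ dx_j. Under the identification (dy ∧ dz, dz ∧ dx, dx ∧ dy) ↔ (e_x, e_y, e_z), the coefficients are exactly the components of curl F. Compute:
  ∂R/∂y - ∂Q/∂z = (x) - (-2*x) = 3*x
  ∂P/∂z - ∂R/∂x = (-2*x) - (y - 3*z) = -2*x - y + 3*z
  ∂Q/∂x - ∂P/∂y = (-2*z) - (4*y) = -4*y - 2*z.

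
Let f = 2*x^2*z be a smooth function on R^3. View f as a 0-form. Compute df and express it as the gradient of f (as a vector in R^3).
df = (4*x*z) dx + (0) dy + (2*x^2) dz; grad f = (4*x*z, 0, 2*x^2)

For a 0-form f, d f = (∂f/∂x) dx + (∂f/∂y) dy + (∂f/∂z) dz. The components of the vector representation are exactly the entries of grad f in Cartesian coordinates:
  ∂f/∂x = 4*x*z
  ∂f/∂y = 0
  ∂f/∂z = 2*x^2.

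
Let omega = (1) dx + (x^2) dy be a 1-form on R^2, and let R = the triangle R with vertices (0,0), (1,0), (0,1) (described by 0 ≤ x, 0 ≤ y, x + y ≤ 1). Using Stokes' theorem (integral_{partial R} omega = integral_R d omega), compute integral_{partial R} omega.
integral_(partial R) omega = 1/3

Stokes: integral_partial_R omega = integral_R d omega with d omega = (∂Q/∂x - ∂P/∂y) dx ∧ dy.
  ∂Q/∂x = 2*x
  ∂P/∂y = 0
  integrand = ∂Q/∂x - ∂P/∂y = 2*x.
Integrating over R: integral_0^1 integral_0^{1-x} (2*x) dy dx = 1/3.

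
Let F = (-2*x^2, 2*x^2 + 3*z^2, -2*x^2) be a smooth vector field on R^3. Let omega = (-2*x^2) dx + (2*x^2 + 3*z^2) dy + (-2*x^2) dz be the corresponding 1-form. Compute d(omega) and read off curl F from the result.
d(omega) = (-6*z) dy ∧ dz + (4*x) dz ∧ dx + (4*x) dx ∧ dy; curl F = (-6*z, 4*x, 4*x)

d omega = sum_{i<j} (∂f_j/∂x_i - ∂f_i/∂x_j) dx_i ∧ dx_j. Under the identification (dy ∧ dz, dz ∧ dx, dx ∧ dy) ↔ (e_x, e_y, e_z), the coefficients are exactly the components of curl F. Compute:
  ∂R/∂y - ∂Q/∂z = (0) - (6*z) = -6*z
  ∂P/∂z - ∂R/∂x = (0) - (-4*x) = 4*x
  ∂Q/∂x - ∂P/∂y = (4*x) - (0) = 4*x.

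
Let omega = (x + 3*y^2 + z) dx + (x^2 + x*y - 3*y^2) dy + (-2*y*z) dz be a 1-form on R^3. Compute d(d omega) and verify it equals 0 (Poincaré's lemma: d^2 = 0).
d(d omega) = 0

Step 1: d omega = sum_{i<j} (∂f_j/∂x_i - ∂f_i/∂x_j) dx_i ∧ dx_j:
  coeff of dx ∧ dy: 2*x - 5*y
  coeff of dx ∧ dz: -1
  coeff of dy ∧ dz: -2*z
Step 2: Apply d again to each 2-form coefficient. The only possible 3-form in R^3 is dx ∧ dy ∧ dz, with coefficient
  ∂(coeff of dy∧dz)/∂x - ∂(coeff of dx∧dz)/∂y + ∂(coeff of dx∧dy)/∂z
  = ∂/∂x (-2*z) - ∂/∂y (-1) + ∂/∂z (2*x - 5*y).
Each of these terms simplifies to sums of mixed partials that cancel in pairs. The result is 0 (by equality of mixed partials for smooth functions — Schwarz / Clairaut).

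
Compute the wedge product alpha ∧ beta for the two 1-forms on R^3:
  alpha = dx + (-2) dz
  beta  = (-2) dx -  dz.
alpha ∧ beta = (-5) dx ∧ dz

Distribute the wedge, using dx_i ∧ dx_j = -dx_j ∧ dx_i and dx_i ∧ dx_i = 0. For each pair (i, j) with i < j, the coefficient of dx_i ∧ dx_j in alpha ∧ beta is (alpha_i * beta_j - alpha_j * beta_i). Collecting: alpha ∧ beta = (-5) dx ∧ dz.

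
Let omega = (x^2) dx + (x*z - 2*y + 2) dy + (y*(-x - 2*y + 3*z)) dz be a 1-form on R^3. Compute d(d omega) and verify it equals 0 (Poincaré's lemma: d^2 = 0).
d(d omega) = 0

Step 1: d omega = sum_{i<j} (∂f_j/∂x_i - ∂f_i/∂x_j) dx_i ∧ dx_j:
  coeff of dx ∧ dy: z
  coeff of dx ∧ dz: -y
  coeff of dy ∧ dz: -2*x - 4*y + 3*z
Step 2: Apply d again to each 2-form coefficient. The only possible 3-form in R^3 is dx ∧ dy ∧ dz, with coefficient
  ∂(coeff of dy∧dz)/∂x - ∂(coeff of dx∧dz)/∂y + ∂(coeff of dx∧dy)/∂z
  = ∂/∂x (-2*x - 4*y + 3*z) - ∂/∂y (-y) + ∂/∂z (z).
Each of these terms simplifies to sums of mixed partials that cancel in pairs. The result is 0 (by equality of mixed partials for smooth functions — Schwarz / Clairaut).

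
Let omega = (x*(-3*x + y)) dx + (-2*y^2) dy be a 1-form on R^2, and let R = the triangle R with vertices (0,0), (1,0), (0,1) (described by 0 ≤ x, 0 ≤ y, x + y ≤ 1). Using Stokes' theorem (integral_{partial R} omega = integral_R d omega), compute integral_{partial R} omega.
integral_(partial R) omega = -1/6

Stokes: integral_partial_R omega = integral_R d omega with d omega = (∂Q/∂x - ∂P/∂y) dx ∧ dy.
  ∂Q/∂x = 0
  ∂P/∂y = x
  integrand = ∂Q/∂x - ∂P/∂y = -x.
Integrating over R: integral_0^1 integral_0^{1-x} (-x) dy dx = -1/6.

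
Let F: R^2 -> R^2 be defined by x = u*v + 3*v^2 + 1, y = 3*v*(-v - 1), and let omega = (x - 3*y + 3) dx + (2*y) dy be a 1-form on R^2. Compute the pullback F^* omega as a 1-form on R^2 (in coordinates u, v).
F^* omega = (v*(u*v + 12*v^2 + 9*v + 4)) du + (u^2*v + 18*u*v^2 + 9*u*v + 4*u + 108*v^3 + 108*v^2 + 42*v) dv

Using F^*(f dg) = (f ∘ F) d(g ∘ F), substitute each coordinate x_i by F_i(u, v) in f_i, and replace dx_i by d F_i = (∂F_i/∂u) du + (∂F_i/∂v) dv.
  For the x component: f_1(F) = u*v + 12*v^2 + 9*v + 4; d F_1 = (v) du + (u + 6*v) dv
  For the y component: f_2(F) = 6*v*(-v - 1); d F_2 = (0) du + (-6*v - 3) dv
Combining and collecting du, dv coefficients:
  coeff of du: v*(u*v + 12*v^2 + 9*v + 4)
  coeff of dv: u^2*v + 18*u*v^2 + 9*u*v + 4*u + 108*v^3 + 108*v^2 + 42*v
F^* omega = (v*(u*v + 12*v^2 + 9*v + 4)) du + (u^2*v + 18*u*v^2 + 9*u*v + 4*u + 108*v^3 + 108*v^2 + 42*v) dv.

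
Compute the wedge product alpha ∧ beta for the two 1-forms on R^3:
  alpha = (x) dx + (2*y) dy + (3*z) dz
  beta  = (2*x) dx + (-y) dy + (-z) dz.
alpha ∧ beta = (-5*x*y) dx ∧ dy + (-7*x*z) dx ∧ dz + (y*z) dy ∧ dz

Distribute the wedge, using dx_i ∧ dx_j = -dx_j ∧ dx_i and dx_i ∧ dx_i = 0. For each pair (i, j) with i < j, the coefficient of dx_i ∧ dx_j in alpha ∧ beta is (alpha_i * beta_j - alpha_j * beta_i). Collecting: alpha ∧ beta = (-5*x*y) dx ∧ dy + (-7*x*z) dx ∧ dz + (y*z) dy ∧ dz.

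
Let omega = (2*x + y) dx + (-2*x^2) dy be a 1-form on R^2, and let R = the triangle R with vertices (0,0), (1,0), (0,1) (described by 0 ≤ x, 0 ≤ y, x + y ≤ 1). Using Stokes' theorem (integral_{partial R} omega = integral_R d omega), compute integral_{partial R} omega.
integral_(partial R) omega = -7/6

Stokes: integral_partial_R omega = integral_R d omega with d omega = (∂Q/∂x - ∂P/∂y) dx ∧ dy.
  ∂Q/∂x = -4*x
  ∂P/∂y = 1
  integrand = ∂Q/∂x - ∂P/∂y = -4*x - 1.
Integrating over R: integral_0^1 integral_0^{1-x} (-4*x - 1) dy dx = -7/6.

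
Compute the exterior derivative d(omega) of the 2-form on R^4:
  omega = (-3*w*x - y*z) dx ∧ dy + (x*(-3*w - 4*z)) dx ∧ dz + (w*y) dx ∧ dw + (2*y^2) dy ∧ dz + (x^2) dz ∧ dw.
d(omega) = (-y) dx ∧ dy ∧ dz + (-w - 3*x) dx ∧ dy ∧ dw + (-x) dx ∧ dz ∧ dw

For a 2-form omega = sum_{i<j} g_{ij} dx_i ∧ dx_j, the exterior derivative is
  d(omega) = sum_{i<j} d(g_{ij}) ∧ dx_i ∧ dx_j = sum_{i<j, k} (∂g_{ij}/∂x_k) dx_k ∧ dx_i ∧ dx_j.
Expand each term, using dx_k ∧ dx_i ∧ dx_j = sgn(permutation) dx_{(a)} ∧ dx_{(b)} ∧ dx_{(c)} with (a < b < c) sorted:
  d(-3*w*x - y*z) includes (∂/∂z)(-3*w*x - y*z) dz = (-y) dz, which multiplied by dx ∧ dy gives (-y) dx ∧ dy ∧ dz
  d(-3*w*x - y*z) includes (∂/∂w)(-3*w*x - y*z) dw = (-3*x) dw, which multiplied by dx ∧ dy gives (-3*x) dx ∧ dy ∧ dw
  d(x*(-3*w - 4*z)) includes (∂/∂w)(x*(-3*w - 4*z)) dw = (-3*x) dw, which multiplied by dx ∧ dz gives (-3*x) dx ∧ dz ∧ dw
  d(w*y) includes (∂/∂y)(w*y) dy = (w) dy, which multiplied by dx ∧ dw gives (-w) dx ∧ dy ∧ dw
  d(x^2) includes (∂/∂x)(x^2) dx = (2*x) dx, which multiplied by dz ∧ dw gives (2*x) dx ∧ dz ∧ dw
Collecting like 3-forms: d(omega) = (-y) dx ∧ dy ∧ dz + (-w - 3*x) dx ∧ dy ∧ dw + (-x) dx ∧ dz ∧ dw.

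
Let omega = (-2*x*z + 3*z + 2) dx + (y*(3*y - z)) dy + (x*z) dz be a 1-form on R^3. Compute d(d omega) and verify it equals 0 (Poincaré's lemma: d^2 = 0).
d(d omega) = 0

Step 1: d omega = sum_{i<j} (∂f_j/∂x_i - ∂f_i/∂x_j) dx_i ∧ dx_j:
  coeff of dx ∧ dy: 0
  coeff of dx ∧ dz: 2*x + z - 3
  coeff of dy ∧ dz: y
Step 2: Apply d again to each 2-form coefficient. The only possible 3-form in R^3 is dx ∧ dy ∧ dz, with coefficient
  ∂(coeff of dy∧dz)/∂x - ∂(coeff of dx∧dz)/∂y + ∂(coeff of dx∧dy)/∂z
  = ∂/∂x (y) - ∂/∂y (2*x + z - 3) + ∂/∂z (0).
Each of these terms simplifies to sums of mixed partials that cancel in pairs. The result is 0 (by equality of mixed partials for smooth functions — Schwarz / Clairaut).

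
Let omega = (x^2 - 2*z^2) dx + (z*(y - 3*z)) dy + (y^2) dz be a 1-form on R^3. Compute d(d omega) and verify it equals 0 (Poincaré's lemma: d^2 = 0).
d(d omega) = 0

Step 1: d omega = sum_{i<j} (∂f_j/∂x_i - ∂f_i/∂x_j) dx_i ∧ dx_j:
  coeff of dx ∧ dy: 0
  coeff of dx ∧ dz: 4*z
  coeff of dy ∧ dz: y + 6*z
Step 2: Apply d again to each 2-form coefficient. The only possible 3-form in R^3 is dx ∧ dy ∧ dz, with coefficient
  ∂(coeff of dy∧dz)/∂x - ∂(coeff of dx∧dz)/∂y + ∂(coeff of dx∧dy)/∂z
  = ∂/∂x (y + 6*z) - ∂/∂y (4*z) + ∂/∂z (0).
Each of these terms simplifies to sums of mixed partials that cancel in pairs. The result is 0 (by equality of mixed partials for smooth functions — Schwarz / Clairaut).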